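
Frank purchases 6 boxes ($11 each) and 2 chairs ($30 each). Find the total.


Cost of boxes:
6 x $11 = $66
Cost of chairs:
2 x $30 = $60
Add both:
$66 + $60 = $126

$126


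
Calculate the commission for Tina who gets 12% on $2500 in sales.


Convert rate to decimal:
12% = 0.12
Multiply by sales:
$2500 x 0.12 = $300

$300


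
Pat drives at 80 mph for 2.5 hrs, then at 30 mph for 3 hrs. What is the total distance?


Leg 1 distance:
80 x 2.5 = 200 miles
Leg 2 distance:
30 x 3 = 90 miles
Total distance:
200 + 90 = 290 miles

290 miles


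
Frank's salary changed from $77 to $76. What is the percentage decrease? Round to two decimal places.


Find the absolute change:
|76 - 77| = 1
Divide by original and multiply by 100:
1 / 77 x 100 = 1.2987...% ≈ 1.3%

1.3%


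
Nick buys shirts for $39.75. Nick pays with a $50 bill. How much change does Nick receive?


Start with the amount paid:
$50
Subtract the price:
$50 - $39.75 = $10.25

$10.25


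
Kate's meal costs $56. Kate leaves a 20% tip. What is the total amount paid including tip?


Calculate the tip:
20% of $56 = $11.20
Add tip to meal cost:
$56 + $11.20 = $67.20

$67.20


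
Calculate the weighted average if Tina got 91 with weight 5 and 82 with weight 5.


Weighted sum:
5 x 91 + 5 x 82 = 865
Total weight:
5 + 5 = 10
Weighted average:
865 / 10 = 86.5

86.5


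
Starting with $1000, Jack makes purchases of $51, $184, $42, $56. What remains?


Add up expenses:
$51 + $184 + $42 + $56 = $333
Subtract from budget:
$1000 - $333 = $667

$667


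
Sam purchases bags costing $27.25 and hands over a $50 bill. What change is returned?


Start with the amount paid:
$50
Subtract the price:
$50 - $27.25 = $22.75

$22.75


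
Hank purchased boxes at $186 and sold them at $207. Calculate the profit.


Selling price = $207
Cost price = $186
Profit = selling price - cost price:
Profit = $207 - $186 = $21

$21


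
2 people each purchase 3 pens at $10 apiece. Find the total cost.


Cost per person:
3 x $10 = $30
Group total:
2 x $30 = $60

$60


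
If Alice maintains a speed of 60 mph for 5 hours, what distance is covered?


Use the formula: distance = speed x time
Speed = 60 mph, Time = 5 hours
60 x 5 = 300 miles

300 miles


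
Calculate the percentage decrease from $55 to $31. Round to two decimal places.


Find the absolute change:
|31 - 55| = 24
Divide by original and multiply by 100:
24 / 55 x 100 = 43.6363...% ≈ 43.64%

43.64%


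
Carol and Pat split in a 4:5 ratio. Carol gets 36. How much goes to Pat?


Find the multiplier:
36 / 4 = 9
Apply to Pat's share:
5 x 9 = 45

45


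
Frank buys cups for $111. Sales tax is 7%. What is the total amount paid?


Calculate the tax:
7% of $111 = $7.77
Add tax to price:
$111 + $7.77 = $118.77

$118.77


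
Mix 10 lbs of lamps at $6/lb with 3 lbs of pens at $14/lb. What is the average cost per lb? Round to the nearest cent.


Cost of lamps:
10 x $6 = $60
Cost of pens:
3 x $14 = $42
Total cost: $60 + $42 = $102
Total weight: 13 lbs
Average: $102 / 13 = $7.8461... ≈ $7.85/lb

$7.85/lb


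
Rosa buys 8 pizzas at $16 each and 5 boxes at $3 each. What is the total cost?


Cost of pizzas:
8 x $16 = $128
Cost of boxes:
5 x $3 = $15
Add both:
$128 + $15 = $143

$143


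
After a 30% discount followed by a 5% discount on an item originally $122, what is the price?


First discount:
30% of $122 = $36.60
Price after first discount:
$122 - $36.60 = $85.40
Second discount:
5% of $85.40 = $4.27
Final price:
$85.40 - $4.27 = $81.13

$81.13


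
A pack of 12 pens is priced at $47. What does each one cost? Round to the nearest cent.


Total cost: $47
Number of items: 12
Unit price: $47 / 12 = $3.9166... ≈ $3.92

$3.92


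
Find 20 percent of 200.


Convert percentage to decimal:
20% = 0.2
Multiply:
200 x 0.2 = 40

40


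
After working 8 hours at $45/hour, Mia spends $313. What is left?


Calculate earnings:
8 x $45 = $360
Subtract spending:
$360 - $313 = $47

$47


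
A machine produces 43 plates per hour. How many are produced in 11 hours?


Production rate: 43 plates per hour
Time: 11 hours
Total: 43 x 11 = 473 plates

473 plates


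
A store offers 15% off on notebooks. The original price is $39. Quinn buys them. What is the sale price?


Calculate the discount amount:
15% of $39 = $5.85
Subtract from original:
$39 - $5.85 = $33.15

$33.15


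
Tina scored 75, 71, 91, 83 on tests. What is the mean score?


Add the scores:
75 + 71 + 91 + 83 = 320
Divide by the number of tests:
320 / 4 = 80

80


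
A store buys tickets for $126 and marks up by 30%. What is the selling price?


Calculate the markup amount:
30% of $126 = $37.80
Add to cost:
$126 + $37.80 = $163.80

$163.80


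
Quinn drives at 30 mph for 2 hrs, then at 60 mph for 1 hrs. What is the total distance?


Leg 1 distance:
30 x 2 = 60 miles
Leg 2 distance:
60 x 1 = 60 miles
Total distance:
60 + 60 = 120 miles

120 miles


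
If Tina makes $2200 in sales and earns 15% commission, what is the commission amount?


Convert rate to decimal:
15% = 0.15
Multiply by sales:
$2200 x 0.15 = $330

$330


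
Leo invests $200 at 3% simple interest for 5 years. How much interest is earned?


Use the formula I = P x R x T / 100
P x R x T = 200 x 3 x 5 = 3000
I = 3000 / 100 = $30

$30


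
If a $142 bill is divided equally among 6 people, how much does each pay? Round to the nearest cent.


Total bill: $142
Number of people: 6
Each pays: $142 / 6 = $23.6666... ≈ $23.67

$23.67


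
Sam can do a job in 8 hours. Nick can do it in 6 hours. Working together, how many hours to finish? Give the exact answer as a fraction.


Sam's rate: 1/8 of the job per hour
Nick's rate: 1/6 of the job per hour
Combined rate: 1/8 + 1/6 = 7/24 per hour
Time = 1 / (7/24) = 24/7 hours (≈ 3.43 hours)

24/7 hours


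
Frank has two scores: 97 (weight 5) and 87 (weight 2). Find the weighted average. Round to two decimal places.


Weighted sum:
5 x 97 + 2 x 87 = 659
Total weight:
5 + 2 = 7
Weighted average:
659 / 7 = 94.1428... ≈ 94.14

94.14


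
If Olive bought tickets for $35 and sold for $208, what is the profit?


Selling price = $208
Cost price = $35
Profit = selling price - cost price:
Profit = $208 - $35 = $173

$173


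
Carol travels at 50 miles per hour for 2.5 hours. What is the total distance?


Use the formula: distance = speed x time
Speed = 50 mph, Time = 2.5 hours
50 x 2.5 = 125 miles

125 miles


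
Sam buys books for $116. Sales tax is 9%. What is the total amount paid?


Calculate the tax:
9% of $116 = $10.44
Add tax to price:
$116 + $10.44 = $126.44

$126.44


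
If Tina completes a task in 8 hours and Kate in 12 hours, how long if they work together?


Tina's rate: 1/8 of the job per hour
Kate's rate: 1/12 of the job per hour
Combined rate: 1/8 + 1/12 = 5/24 per hour
Time = 1 / (5/24) = 24/5 = 4.8 hours

4.8 hours


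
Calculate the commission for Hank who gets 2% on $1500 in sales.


Convert rate to decimal:
2% = 0.02
Multiply by sales:
$1500 x 0.02 = $30

$30


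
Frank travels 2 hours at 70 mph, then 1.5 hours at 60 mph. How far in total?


Leg 1 distance:
70 x 2 = 140 miles
Leg 2 distance:
60 x 1.5 = 90 miles
Total distance:
140 + 90 = 230 miles

230 miles


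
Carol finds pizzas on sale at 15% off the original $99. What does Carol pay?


Calculate the discount amount:
15% of $99 = $14.85
Subtract from original:
$99 - $14.85 = $84.15

$84.15


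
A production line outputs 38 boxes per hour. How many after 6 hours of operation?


Production rate: 38 boxes per hour
Time: 6 hours
Total: 38 x 6 = 228 boxes

228 boxes


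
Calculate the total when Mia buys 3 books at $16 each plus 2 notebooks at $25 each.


Cost of books:
3 x $16 = $48
Cost of notebooks:
2 x $25 = $50
Add both:
$48 + $50 = $98

$98


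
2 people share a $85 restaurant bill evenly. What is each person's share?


Total bill: $85
Number of people: 2
Each pays: $85 / 2 = $42.50

$42.50


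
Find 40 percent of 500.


Convert percentage to decimal:
40% = 0.4
Multiply:
500 x 0.4 = 200

200


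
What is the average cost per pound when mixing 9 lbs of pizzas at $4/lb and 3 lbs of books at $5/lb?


Cost of pizzas:
9 x $4 = $36
Cost of books:
3 x $5 = $15
Total cost: $36 + $15 = $51
Total weight: 12 lbs
Average: $51 / 12 = $4.25/lb

$4.25/lb


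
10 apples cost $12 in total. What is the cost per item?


Total cost: $12
Number of items: 10
Unit price: $12 / 10 = $1.20

$1.20


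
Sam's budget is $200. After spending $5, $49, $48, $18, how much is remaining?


Add up expenses:
$5 + $49 + $48 + $18 = $120
Subtract from budget:
$200 - $120 = $80

$80


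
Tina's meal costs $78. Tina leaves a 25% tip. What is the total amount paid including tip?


Calculate the tip:
25% of $78 = $19.50
Add tip to meal cost:
$78 + $19.50 = $97.50

$97.50


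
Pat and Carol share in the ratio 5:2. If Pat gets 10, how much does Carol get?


Find the multiplier:
10 / 5 = 2
Apply to Carol's share:
2 x 2 = 4

4


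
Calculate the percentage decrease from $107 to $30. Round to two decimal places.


Find the absolute change:
|30 - 107| = 77
Divide by original and multiply by 100:
77 / 107 x 100 = 71.9626...% ≈ 71.96%

71.96%


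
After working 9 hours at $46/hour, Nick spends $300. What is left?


Calculate earnings:
9 x $46 = $414
Subtract spending:
$414 - $300 = $114

$114


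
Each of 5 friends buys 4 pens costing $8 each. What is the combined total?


Cost per person:
4 x $8 = $32
Group total:
5 x $32 = $160

$160


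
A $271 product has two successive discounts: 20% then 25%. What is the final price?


First discount:
20% of $271 = $54.20
Price after first discount:
$271 - $54.20 = $216.80
Second discount:
25% of $216.80 = $54.20
Final price:
$216.80 - $54.20 = $162.60

$162.60


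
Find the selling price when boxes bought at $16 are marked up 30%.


Calculate the markup amount:
30% of $16 = $4.80
Add to cost:
$16 + $4.80 = $20.80

$20.80


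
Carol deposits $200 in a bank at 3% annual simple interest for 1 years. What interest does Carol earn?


Use the formula I = P x R x T / 100
P x R x T = 200 x 3 x 1 = 600
I = 600 / 100 = $6

$6


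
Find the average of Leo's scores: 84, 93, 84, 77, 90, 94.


Add the scores:
84 + 93 + 84 + 77 + 90 + 94 = 522
Divide by the number of tests:
522 / 6 = 87

87


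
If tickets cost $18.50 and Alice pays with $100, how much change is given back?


Start with the amount paid:
$100
Subtract the price:
$100 - $18.50 = $81.50

$81.50


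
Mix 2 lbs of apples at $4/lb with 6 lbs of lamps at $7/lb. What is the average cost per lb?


Cost of apples:
2 x $4 = $8
Cost of lamps:
6 x $7 = $42
Total cost: $8 + $42 = $50
Total weight: 8 lbs
Average: $50 / 8 = $6.25/lb

$6.25/lb


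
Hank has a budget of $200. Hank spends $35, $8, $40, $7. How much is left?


Add up expenses:
$35 + $8 + $40 + $7 = $90
Subtract from budget:
$200 - $90 = $110

$110


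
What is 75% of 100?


Convert percentage to decimal:
75% = 0.75
Multiply:
100 x 0.75 = 75

75


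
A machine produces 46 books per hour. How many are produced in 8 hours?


Production rate: 46 books per hour
Time: 8 hours
Total: 46 x 8 = 368 books

368 books


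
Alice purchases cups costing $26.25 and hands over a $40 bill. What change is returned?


Start with the amount paid:
$40
Subtract the price:
$40 - $26.25 = $13.75

$13.75


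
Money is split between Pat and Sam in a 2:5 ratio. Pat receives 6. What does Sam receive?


Find the multiplier:
6 / 2 = 3
Apply to Sam's share:
5 x 3 = 15

15


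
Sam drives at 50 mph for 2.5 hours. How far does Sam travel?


Use the formula: distance = speed x time
Speed = 50 mph, Time = 2.5 hours
50 x 2.5 = 125 miles

125 miles


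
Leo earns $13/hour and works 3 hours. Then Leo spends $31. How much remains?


Calculate earnings:
3 x $13 = $39
Subtract spending:
$39 - $31 = $8

$8


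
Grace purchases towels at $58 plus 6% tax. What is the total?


Calculate the tax:
6% of $58 = $3.48
Add tax to price:
$58 + $3.48 = $61.48

$61.48


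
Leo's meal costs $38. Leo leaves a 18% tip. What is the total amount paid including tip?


Calculate the tip:
18% of $38 = $6.84
Add tip to meal cost:
$38 + $6.84 = $44.84

$44.84


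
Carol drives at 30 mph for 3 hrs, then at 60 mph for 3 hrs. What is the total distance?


Leg 1 distance:
30 x 3 = 90 miles
Leg 2 distance:
60 x 3 = 180 miles
Total distance:
90 + 180 = 270 miles

270 miles


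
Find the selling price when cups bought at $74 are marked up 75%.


Calculate the markup amount:
75% of $74 = $55.50
Add to cost:
$74 + $55.50 = $129.50

$129.50


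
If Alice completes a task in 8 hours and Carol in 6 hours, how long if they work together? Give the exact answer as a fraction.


Alice's rate: 1/8 of the job per hour
Carol's rate: 1/6 of the job per hour
Combined rate: 1/8 + 1/6 = 7/24 per hour
Time = 1 / (7/24) = 24/7 hours (≈ 3.43 hours)

24/7 hours


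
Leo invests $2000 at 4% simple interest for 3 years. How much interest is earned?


Use the formula I = P x R x T / 100
P x R x T = 2000 x 4 x 3 = 24000
I = 24000 / 100 = $240

$240


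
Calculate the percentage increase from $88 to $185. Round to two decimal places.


Find the absolute change:
|185 - 88| = 97
Divide by original and multiply by 100:
97 / 88 x 100 = 110.2272...% ≈ 110.23%

110.23%


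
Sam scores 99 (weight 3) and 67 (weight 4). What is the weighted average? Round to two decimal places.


Weighted sum:
3 x 99 + 4 x 67 = 565
Total weight:
3 + 4 = 7
Weighted average:
565 / 7 = 80.7142... ≈ 80.71

80.71


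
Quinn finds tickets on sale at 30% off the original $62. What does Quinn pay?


Calculate the discount amount:
30% of $62 = $18.60
Subtract from original:
$62 - $18.60 = $43.40

$43.40


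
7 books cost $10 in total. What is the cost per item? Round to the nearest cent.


Total cost: $10
Number of items: 7
Unit price: $10 / 7 = $1.4285... ≈ $1.43

$1.43


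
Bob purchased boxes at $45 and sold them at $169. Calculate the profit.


Selling price = $169
Cost price = $45
Profit = selling price - cost price:
Profit = $169 - $45 = $124

$124


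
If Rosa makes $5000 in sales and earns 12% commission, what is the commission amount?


Convert rate to decimal:
12% = 0.12
Multiply by sales:
$5000 x 0.12 = $600

$600


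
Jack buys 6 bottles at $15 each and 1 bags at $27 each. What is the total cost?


Cost of bottles:
6 x $15 = $90
Cost of bags:
1 x $27 = $27
Add both:
$90 + $27 = $117

$117


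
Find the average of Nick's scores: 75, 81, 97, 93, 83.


Add the scores:
75 + 81 + 97 + 93 + 83 = 429
Divide by the number of tests:
429 / 5 = 85.8

85.8


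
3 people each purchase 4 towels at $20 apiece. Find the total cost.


Cost per person:
4 x $20 = $80
Group total:
3 x $80 = $240

$240


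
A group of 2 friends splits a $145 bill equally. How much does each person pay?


Total bill: $145
Number of people: 2
Each pays: $145 / 2 = $72.50

$72.50


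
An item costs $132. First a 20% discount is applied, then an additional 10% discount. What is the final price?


First discount:
20% of $132 = $26.40
Price after first discount:
$132 - $26.40 = $105.60
Second discount:
10% of $105.60 = $10.56
Final price:
$105.60 - $10.56 = $95.04

$95.04


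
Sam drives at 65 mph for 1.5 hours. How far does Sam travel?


Use the formula: distance = speed x time
Speed = 65 mph, Time = 1.5 hours
65 x 1.5 = 97.5 miles

97.5 miles


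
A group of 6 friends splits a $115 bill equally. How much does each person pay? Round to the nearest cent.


Total bill: $115
Number of people: 6
Each pays: $115 / 6 = $19.1666... ≈ $19.17

$19.17


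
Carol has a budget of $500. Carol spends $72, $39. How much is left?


Add up expenses:
$72 + $39 = $111
Subtract from budget:
$500 - $111 = $389

$389


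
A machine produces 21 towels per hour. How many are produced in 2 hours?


Production rate: 21 towels per hour
Time: 2 hours
Total: 21 x 2 = 42 towels

42 towels


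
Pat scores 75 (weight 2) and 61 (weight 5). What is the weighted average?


Weighted sum:
2 x 75 + 5 x 61 = 455
Total weight:
2 + 5 = 7
Weighted average:
455 / 7 = 65

65


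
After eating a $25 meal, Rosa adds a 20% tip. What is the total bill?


Calculate the tip:
20% of $25 = $5
Add tip to meal cost:
$25 + $5 = $30

$30


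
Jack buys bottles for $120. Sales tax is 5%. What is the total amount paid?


Calculate the tax:
5% of $120 = $6
Add tax to price:
$120 + $6 = $126

$126


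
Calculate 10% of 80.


Convert percentage to decimal:
10% = 0.1
Multiply:
80 x 0.1 = 8

8


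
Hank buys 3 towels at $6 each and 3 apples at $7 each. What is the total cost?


Cost of towels:
3 x $6 = $18
Cost of apples:
3 x $7 = $21
Add both:
$18 + $21 = $39

$39


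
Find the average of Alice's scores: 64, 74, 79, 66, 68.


Add the scores:
64 + 74 + 79 + 66 + 68 = 351
Divide by the number of tests:
351 / 5 = 70.2

70.2


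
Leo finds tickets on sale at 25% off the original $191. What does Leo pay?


Calculate the discount amount:
25% of $191 = $47.75
Subtract from original:
$191 - $47.75 = $143.25

$143.25


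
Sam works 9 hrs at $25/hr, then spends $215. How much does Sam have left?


Calculate earnings:
9 x $25 = $225
Subtract spending:
$225 - $215 = $10

$10


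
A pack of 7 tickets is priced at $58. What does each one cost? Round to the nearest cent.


Total cost: $58
Number of items: 7
Unit price: $58 / 7 = $8.2857... ≈ $8.29

$8.29


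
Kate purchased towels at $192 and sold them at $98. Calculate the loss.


Selling price = $98
Cost price = $192
Loss = cost price - selling price:
Loss = $192 - $98 = $94

$94


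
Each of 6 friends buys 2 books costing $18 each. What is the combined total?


Cost per person:
2 x $18 = $36
Group total:
6 x $36 = $216

$216


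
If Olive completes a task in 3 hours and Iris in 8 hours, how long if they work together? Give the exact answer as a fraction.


Olive's rate: 1/3 of the job per hour
Iris's rate: 1/8 of the job per hour
Combined rate: 1/3 + 1/8 = 11/24 per hour
Time = 1 / (11/24) = 24/11 hours (≈ 2.18 hours)

24/11 hours


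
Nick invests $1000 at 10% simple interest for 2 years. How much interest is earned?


Use the formula I = P x R x T / 100
P x R x T = 1000 x 10 x 2 = 20000
I = 20000 / 100 = $200

$200


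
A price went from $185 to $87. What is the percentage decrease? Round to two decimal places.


Find the absolute change:
|87 - 185| = 98
Divide by original and multiply by 100:
98 / 185 x 100 = 52.9729...% ≈ 52.97%

52.97%


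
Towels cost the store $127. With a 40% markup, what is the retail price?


Calculate the markup amount:
40% of $127 = $50.80
Add to cost:
$127 + $50.80 = $177.80

$177.80


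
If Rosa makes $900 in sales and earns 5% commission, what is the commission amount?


Convert rate to decimal:
5% = 0.05
Multiply by sales:
$900 x 0.05 = $45

$45


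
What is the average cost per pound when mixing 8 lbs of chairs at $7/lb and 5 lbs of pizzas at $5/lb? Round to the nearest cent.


Cost of chairs:
8 x $7 = $56
Cost of pizzas:
5 x $5 = $25
Total cost: $56 + $25 = $81
Total weight: 13 lbs
Average: $81 / 13 = $6.2307... ≈ $6.23/lb

$6.23/lb


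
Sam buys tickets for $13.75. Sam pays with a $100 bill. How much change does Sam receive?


Start with the amount paid:
$100
Subtract the price:
$100 - $13.75 = $86.25

$86.25


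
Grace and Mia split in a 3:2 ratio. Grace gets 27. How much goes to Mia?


Find the multiplier:
27 / 3 = 9
Apply to Mia's share:
2 x 9 = 18

18


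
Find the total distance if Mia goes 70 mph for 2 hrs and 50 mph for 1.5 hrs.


Leg 1 distance:
70 x 2 = 140 miles
Leg 2 distance:
50 x 1.5 = 75 miles
Total distance:
140 + 75 = 215 miles

215 miles


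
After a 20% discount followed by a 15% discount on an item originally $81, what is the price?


First discount:
20% of $81 = $16.20
Price after first discount:
$81 - $16.20 = $64.80
Second discount:
15% of $64.80 = $9.72
Final price:
$64.80 - $9.72 = $55.08

$55.08


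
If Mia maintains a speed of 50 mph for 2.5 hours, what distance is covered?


Use the formula: distance = speed x time
Speed = 50 mph, Time = 2.5 hours
50 x 2.5 = 125 miles

125 miles


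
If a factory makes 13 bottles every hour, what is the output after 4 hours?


Production rate: 13 bottles per hour
Time: 4 hours
Total: 13 x 4 = 52 bottles

52 bottles


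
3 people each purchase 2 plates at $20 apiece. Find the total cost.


Cost per person:
2 x $20 = $40
Group total:
3 x $40 = $120

$120


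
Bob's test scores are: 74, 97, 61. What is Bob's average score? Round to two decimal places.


Add the scores:
74 + 97 + 61 = 232
Divide by the number of tests:
232 / 3 = 77.3333... ≈ 77.33

77.33


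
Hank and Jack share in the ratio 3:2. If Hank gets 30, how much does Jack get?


Find the multiplier:
30 / 3 = 10
Apply to Jack's share:
2 x 10 = 20

20


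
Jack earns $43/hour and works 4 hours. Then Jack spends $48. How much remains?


Calculate earnings:
4 x $43 = $172
Subtract spending:
$172 - $48 = $124

$124


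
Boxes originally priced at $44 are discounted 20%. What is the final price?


Calculate the discount amount:
20% of $44 = $8.80
Subtract from original:
$44 - $8.80 = $35.20

$35.20


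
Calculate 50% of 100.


Convert percentage to decimal:
50% = 0.5
Multiply:
100 x 0.5 = 50

50


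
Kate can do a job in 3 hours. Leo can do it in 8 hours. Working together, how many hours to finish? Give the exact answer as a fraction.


Kate's rate: 1/3 of the job per hour
Leo's rate: 1/8 of the job per hour
Combined rate: 1/3 + 1/8 = 11/24 per hour
Time = 1 / (11/24) = 24/11 hours (≈ 2.18 hours)

24/11 hours


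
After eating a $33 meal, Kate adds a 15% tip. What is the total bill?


Calculate the tip:
15% of $33 = $4.95
Add tip to meal cost:
$33 + $4.95 = $37.95

$37.95


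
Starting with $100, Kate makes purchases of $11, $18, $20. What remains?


Add up expenses:
$11 + $18 + $20 = $49
Subtract from budget:
$100 - $49 = $51

$51


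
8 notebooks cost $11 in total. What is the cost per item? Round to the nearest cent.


Total cost: $11
Number of items: 8
Unit price: $11 / 8 = $1.375 ≈ $1.38

$1.38


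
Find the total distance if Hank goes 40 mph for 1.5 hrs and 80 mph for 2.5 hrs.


Leg 1 distance:
40 x 1.5 = 60 miles
Leg 2 distance:
80 x 2.5 = 200 miles
Total distance:
60 + 200 = 260 miles

260 miles


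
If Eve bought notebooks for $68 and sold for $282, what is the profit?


Selling price = $282
Cost price = $68
Profit = selling price - cost price:
Profit = $282 - $68 = $214

$214


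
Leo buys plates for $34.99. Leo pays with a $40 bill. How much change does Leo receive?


Start with the amount paid:
$40
Subtract the price:
$40 - $34.99 = $5.01

$5.01


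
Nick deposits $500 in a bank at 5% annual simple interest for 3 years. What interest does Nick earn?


Use the formula I = P x R x T / 100
P x R x T = 500 x 5 x 3 = 7500
I = 7500 / 100 = $75

$75


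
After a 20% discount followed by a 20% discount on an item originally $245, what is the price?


First discount:
20% of $245 = $49
Price after first discount:
$245 - $49 = $196
Second discount:
20% of $196 = $39.20
Final price:
$196 - $39.20 = $156.80

$156.80


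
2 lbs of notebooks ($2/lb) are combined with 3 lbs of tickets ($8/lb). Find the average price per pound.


Cost of notebooks:
2 x $2 = $4
Cost of tickets:
3 x $8 = $24
Total cost: $4 + $24 = $28
Total weight: 5 lbs
Average: $28 / 5 = $5.60/lb

$5.60/lb


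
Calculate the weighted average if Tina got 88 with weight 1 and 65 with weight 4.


Weighted sum:
1 x 88 + 4 x 65 = 348
Total weight:
1 + 4 = 5
Weighted average:
348 / 5 = 69.6

69.6


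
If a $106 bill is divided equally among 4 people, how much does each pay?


Total bill: $106
Number of people: 4
Each pays: $106 / 4 = $26.50

$26.50


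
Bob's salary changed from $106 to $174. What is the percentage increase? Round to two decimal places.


Find the absolute change:
|174 - 106| = 68
Divide by original and multiply by 100:
68 / 106 x 100 = 64.1509...% ≈ 64.15%

64.15%


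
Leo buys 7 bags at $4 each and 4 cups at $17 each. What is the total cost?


Cost of bags:
7 x $4 = $28
Cost of cups:
4 x $17 = $68
Add both:
$28 + $68 = $96

$96


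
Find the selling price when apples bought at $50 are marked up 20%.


Calculate the markup amount:
20% of $50 = $10
Add to cost:
$50 + $10 = $60

$60


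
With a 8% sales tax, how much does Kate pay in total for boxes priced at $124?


Calculate the tax:
8% of $124 = $9.92
Add tax to price:
$124 + $9.92 = $133.92

$133.92


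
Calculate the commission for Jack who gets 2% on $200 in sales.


Convert rate to decimal:
2% = 0.02
Multiply by sales:
$200 x 0.02 = $4

$4


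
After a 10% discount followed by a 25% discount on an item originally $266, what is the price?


First discount:
10% of $266 = $26.60
Price after first discount:
$266 - $26.60 = $239.40
Second discount:
25% of $239.40 = $59.85
Final price:
$239.40 - $59.85 = $179.55

$179.55


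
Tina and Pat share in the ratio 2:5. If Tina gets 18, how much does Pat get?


Find the multiplier:
18 / 2 = 9
Apply to Pat's share:
5 x 9 = 45

45


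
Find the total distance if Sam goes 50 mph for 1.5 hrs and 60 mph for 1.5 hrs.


Leg 1 distance:
50 x 1.5 = 75 miles
Leg 2 distance:
60 x 1.5 = 90 miles
Total distance:
75 + 90 = 165 miles

165 miles


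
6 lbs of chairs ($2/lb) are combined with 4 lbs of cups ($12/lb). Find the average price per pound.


Cost of chairs:
6 x $2 = $12
Cost of cups:
4 x $12 = $48
Total cost: $12 + $48 = $60
Total weight: 10 lbs
Average: $60 / 10 = $6/lb

$6/lb


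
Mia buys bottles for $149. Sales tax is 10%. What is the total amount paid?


Calculate the tax:
10% of $149 = $14.90
Add tax to price:
$149 + $14.90 = $163.90

$163.90


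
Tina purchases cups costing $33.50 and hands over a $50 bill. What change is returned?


Start with the amount paid:
$50
Subtract the price:
$50 - $33.50 = $16.50

$16.50


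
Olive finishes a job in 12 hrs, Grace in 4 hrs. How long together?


Olive's rate: 1/12 of the job per hour
Grace's rate: 1/4 of the job per hour
Combined rate: 1/12 + 1/4 = 1/3 per hour
Time = 1 / (1/3) = 3 hours

3 hours


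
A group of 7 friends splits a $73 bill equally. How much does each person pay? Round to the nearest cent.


Total bill: $73
Number of people: 7
Each pays: $73 / 7 = $10.4285... ≈ $10.43

$10.43


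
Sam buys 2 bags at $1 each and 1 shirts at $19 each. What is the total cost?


Cost of bags:
2 x $1 = $2
Cost of shirts:
1 x $19 = $19
Add both:
$2 + $19 = $21

$21


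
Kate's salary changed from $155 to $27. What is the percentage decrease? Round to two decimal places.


Find the absolute change:
|27 - 155| = 128
Divide by original and multiply by 100:
128 / 155 x 100 = 82.5806...% ≈ 82.58%

82.58%


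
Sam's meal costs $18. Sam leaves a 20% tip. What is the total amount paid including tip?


Calculate the tip:
20% of $18 = $3.60
Add tip to meal cost:
$18 + $3.60 = $21.60

$21.60


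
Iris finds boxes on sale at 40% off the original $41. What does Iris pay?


Calculate the discount amount:
40% of $41 = $16.40
Subtract from original:
$41 - $16.40 = $24.60

$24.60


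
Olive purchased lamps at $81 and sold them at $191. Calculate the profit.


Selling price = $191
Cost price = $81
Profit = selling price - cost price:
Profit = $191 - $81 = $110

$110


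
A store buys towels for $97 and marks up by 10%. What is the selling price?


Calculate the markup amount:
10% of $97 = $9.70
Add to cost:
$97 + $9.70 = $106.70

$106.70


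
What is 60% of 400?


Convert percentage to decimal:
60% = 0.6
Multiply:
400 x 0.6 = 240

240


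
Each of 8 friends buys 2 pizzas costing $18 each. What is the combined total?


Cost per person:
2 x $18 = $36
Group total:
8 x $36 = $288

$288


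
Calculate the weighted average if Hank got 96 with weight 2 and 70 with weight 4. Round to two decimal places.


Weighted sum:
2 x 96 + 4 x 70 = 472
Total weight:
2 + 4 = 6
Weighted average:
472 / 6 = 78.6666... ≈ 78.67

78.67


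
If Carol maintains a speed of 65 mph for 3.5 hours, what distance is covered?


Use the formula: distance = speed x time
Speed = 65 mph, Time = 3.5 hours
65 x 3.5 = 227.5 miles

227.5 miles


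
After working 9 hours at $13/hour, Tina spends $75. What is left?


Calculate earnings:
9 x $13 = $117
Subtract spending:
$117 - $75 = $42

$42


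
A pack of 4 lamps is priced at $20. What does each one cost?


Total cost: $20
Number of items: 4
Unit price: $20 / 4 = $5

$5


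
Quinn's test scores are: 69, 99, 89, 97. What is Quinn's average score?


Add the scores:
69 + 99 + 89 + 97 = 354
Divide by the number of tests:
354 / 4 = 88.5

88.5


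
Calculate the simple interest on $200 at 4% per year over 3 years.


Use the formula I = P x R x T / 100
P x R x T = 200 x 4 x 3 = 2400
I = 2400 / 100 = $24

$24


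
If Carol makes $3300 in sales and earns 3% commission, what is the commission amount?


Convert rate to decimal:
3% = 0.03
Multiply by sales:
$3300 x 0.03 = $99

$99


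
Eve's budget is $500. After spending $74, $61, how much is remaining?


Add up expenses:
$74 + $61 = $135
Subtract from budget:
$500 - $135 = $365

$365


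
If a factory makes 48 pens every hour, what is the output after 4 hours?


Production rate: 48 pens per hour
Time: 4 hours
Total: 48 x 4 = 192 pens

192 pens


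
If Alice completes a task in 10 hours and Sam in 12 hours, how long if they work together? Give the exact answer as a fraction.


Alice's rate: 1/10 of the job per hour
Sam's rate: 1/12 of the job per hour
Combined rate: 1/10 + 1/12 = 11/60 per hour
Time = 1 / (11/60) = 60/11 hours (≈ 5.45 hours)

60/11 hours


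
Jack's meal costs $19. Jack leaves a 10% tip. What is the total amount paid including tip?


Calculate the tip:
10% of $19 = $1.90
Add tip to meal cost:
$19 + $1.90 = $20.90

$20.90


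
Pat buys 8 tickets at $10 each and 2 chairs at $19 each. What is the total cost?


Cost of tickets:
8 x $10 = $80
Cost of chairs:
2 x $19 = $38
Add both:
$80 + $38 = $118

$118


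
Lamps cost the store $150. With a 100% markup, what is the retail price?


Calculate the markup amount:
100% of $150 = $150
Add to cost:
$150 + $150 = $300

$300


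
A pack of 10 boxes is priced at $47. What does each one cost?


Total cost: $47
Number of items: 10
Unit price: $47 / 10 = $4.70

$4.70


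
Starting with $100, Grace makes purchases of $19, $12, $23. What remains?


Add up expenses:
$19 + $12 + $23 = $54
Subtract from budget:
$100 - $54 = $46

$46


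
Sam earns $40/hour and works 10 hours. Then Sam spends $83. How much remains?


Calculate earnings:
10 x $40 = $400
Subtract spending:
$400 - $83 = $317

$317


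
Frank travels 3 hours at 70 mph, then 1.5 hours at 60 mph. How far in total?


Leg 1 distance:
70 x 3 = 210 miles
Leg 2 distance:
60 x 1.5 = 90 miles
Total distance:
210 + 90 = 300 miles

300 miles


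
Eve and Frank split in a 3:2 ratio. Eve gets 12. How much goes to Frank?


Find the multiplier:
12 / 3 = 4
Apply to Frank's share:
2 x 4 = 8

8


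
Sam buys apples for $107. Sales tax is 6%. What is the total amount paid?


Calculate the tax:
6% of $107 = $6.42
Add tax to price:
$107 + $6.42 = $113.42

$113.42


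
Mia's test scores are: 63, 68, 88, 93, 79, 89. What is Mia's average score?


Add the scores:
63 + 68 + 88 + 93 + 79 + 89 = 480
Divide by the number of tests:
480 / 6 = 80

80


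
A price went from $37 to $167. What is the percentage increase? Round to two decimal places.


Find the absolute change:
|167 - 37| = 130
Divide by original and multiply by 100:
130 / 37 x 100 = 351.3513...% ≈ 351.35%

351.35%


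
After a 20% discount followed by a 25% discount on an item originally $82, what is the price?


First discount:
20% of $82 = $16.40
Price after first discount:
$82 - $16.40 = $65.60
Second discount:
25% of $65.60 = $16.40
Final price:
$65.60 - $16.40 = $49.20

$49.20


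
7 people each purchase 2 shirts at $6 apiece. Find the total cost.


Cost per person:
2 x $6 = $12
Group total:
7 x $12 = $84

$84


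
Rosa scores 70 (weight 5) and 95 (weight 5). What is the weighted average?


Weighted sum:
5 x 70 + 5 x 95 = 825
Total weight:
5 + 5 = 10
Weighted average:
825 / 10 = 82.5

82.5


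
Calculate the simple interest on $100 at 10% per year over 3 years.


Use the formula I = P x R x T / 100
P x R x T = 100 x 10 x 3 = 3000
I = 3000 / 100 = $30

$30


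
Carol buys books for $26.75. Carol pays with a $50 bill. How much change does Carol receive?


Start with the amount paid:
$50
Subtract the price:
$50 - $26.75 = $23.25

$23.25


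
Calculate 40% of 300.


Convert percentage to decimal:
40% = 0.4
Multiply:
300 x 0.4 = 120

120


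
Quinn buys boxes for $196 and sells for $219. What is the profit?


Selling price = $219
Cost price = $196
Profit = selling price - cost price:
Profit = $219 - $196 = $23

$23


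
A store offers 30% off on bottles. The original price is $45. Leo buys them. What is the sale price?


Calculate the discount amount:
30% of $45 = $13.50
Subtract from original:
$45 - $13.50 = $31.50

$31.50


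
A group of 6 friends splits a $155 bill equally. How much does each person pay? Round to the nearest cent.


Total bill: $155
Number of people: 6
Each pays: $155 / 6 = $25.8333... ≈ $25.83

$25.83


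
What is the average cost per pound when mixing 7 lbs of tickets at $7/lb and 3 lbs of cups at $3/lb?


Cost of tickets:
7 x $7 = $49
Cost of cups:
3 x $3 = $9
Total cost: $49 + $9 = $58
Total weight: 10 lbs
Average: $58 / 10 = $5.80/lb

$5.80/lb


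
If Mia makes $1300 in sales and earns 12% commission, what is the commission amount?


Convert rate to decimal:
12% = 0.12
Multiply by sales:
$1300 x 0.12 = $156

$156


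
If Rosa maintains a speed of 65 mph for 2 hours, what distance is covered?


Use the formula: distance = speed x time
Speed = 65 mph, Time = 2 hours
65 x 2 = 130 miles

130 miles


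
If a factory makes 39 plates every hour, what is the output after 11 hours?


Production rate: 39 plates per hour
Time: 11 hours
Total: 39 x 11 = 429 plates

429 plates


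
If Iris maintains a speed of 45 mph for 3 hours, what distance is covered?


Use the formula: distance = speed x time
Speed = 45 mph, Time = 3 hours
45 x 3 = 135 miles

135 miles


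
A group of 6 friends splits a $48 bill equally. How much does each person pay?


Total bill: $48
Number of people: 6
Each pays: $48 / 6 = $8

$8


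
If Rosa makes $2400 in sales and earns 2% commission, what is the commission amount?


Convert rate to decimal:
2% = 0.02
Multiply by sales:
$2400 x 0.02 = $48

$48


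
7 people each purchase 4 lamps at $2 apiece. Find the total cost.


Cost per person:
4 x $2 = $8
Group total:
7 x $8 = $56

$56


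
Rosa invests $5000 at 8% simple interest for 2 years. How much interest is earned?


Use the formula I = P x R x T / 100
P x R x T = 5000 x 8 x 2 = 80000
I = 80000 / 100 = $800

$800


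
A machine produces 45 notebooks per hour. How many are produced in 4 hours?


Production rate: 45 notebooks per hour
Time: 4 hours
Total: 45 x 4 = 180 notebooks

180 notebooks


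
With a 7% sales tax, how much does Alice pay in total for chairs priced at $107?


Calculate the tax:
7% of $107 = $7.49
Add tax to price:
$107 + $7.49 = $114.49

$114.49


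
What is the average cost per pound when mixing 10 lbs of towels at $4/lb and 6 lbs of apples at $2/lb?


Cost of towels:
10 x $4 = $40
Cost of apples:
6 x $2 = $12
Total cost: $40 + $12 = $52
Total weight: 16 lbs
Average: $52 / 16 = $3.25/lb

$3.25/lb


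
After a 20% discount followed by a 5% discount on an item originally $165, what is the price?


First discount:
20% of $165 = $33
Price after first discount:
$165 - $33 = $132
Second discount:
5% of $132 = $6.60
Final price:
$132 - $6.60 = $125.40

$125.40


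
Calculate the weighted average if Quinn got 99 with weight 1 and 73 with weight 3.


Weighted sum:
1 x 99 + 3 x 73 = 318
Total weight:
1 + 3 = 4
Weighted average:
318 / 4 = 79.5

79.5


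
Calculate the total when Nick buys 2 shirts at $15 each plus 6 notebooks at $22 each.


Cost of shirts:
2 x $15 = $30
Cost of notebooks:
6 x $22 = $132
Add both:
$30 + $132 = $162

$162


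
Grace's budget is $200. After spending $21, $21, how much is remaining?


Add up expenses:
$21 + $21 = $42
Subtract from budget:
$200 - $42 = $158

$158


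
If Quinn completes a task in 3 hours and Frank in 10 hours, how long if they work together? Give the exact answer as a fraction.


Quinn's rate: 1/3 of the job per hour
Frank's rate: 1/10 of the job per hour
Combined rate: 1/3 + 1/10 = 13/30 per hour
Time = 1 / (13/30) = 30/13 hours (≈ 2.31 hours)

30/13 hours


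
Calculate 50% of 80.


Convert percentage to decimal:
50% = 0.5
Multiply:
80 x 0.5 = 40

40


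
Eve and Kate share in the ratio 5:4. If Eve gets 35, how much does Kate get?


Find the multiplier:
35 / 5 = 7
Apply to Kate's share:
4 x 7 = 28

28


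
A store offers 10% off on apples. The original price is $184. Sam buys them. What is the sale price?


Calculate the discount amount:
10% of $184 = $18.40
Subtract from original:
$184 - $18.40 = $165.60

$165.60


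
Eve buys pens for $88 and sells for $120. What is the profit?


Selling price = $120
Cost price = $88
Profit = selling price - cost price:
Profit = $120 - $88 = $32

$32


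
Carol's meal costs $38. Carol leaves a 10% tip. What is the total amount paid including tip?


Calculate the tip:
10% of $38 = $3.80
Add tip to meal cost:
$38 + $3.80 = $41.80

$41.80


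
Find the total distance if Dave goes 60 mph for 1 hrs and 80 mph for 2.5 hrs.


Leg 1 distance:
60 x 1 = 60 miles
Leg 2 distance:
80 x 2.5 = 200 miles
Total distance:
60 + 200 = 260 miles

260 miles


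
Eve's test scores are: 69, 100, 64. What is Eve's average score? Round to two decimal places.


Add the scores:
69 + 100 + 64 = 233
Divide by the number of tests:
233 / 3 = 77.6666... ≈ 77.67

77.67


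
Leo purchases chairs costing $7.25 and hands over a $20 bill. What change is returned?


Start with the amount paid:
$20
Subtract the price:
$20 - $7.25 = $12.75

$12.75


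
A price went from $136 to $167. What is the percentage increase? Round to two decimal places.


Find the absolute change:
|167 - 136| = 31
Divide by original and multiply by 100:
31 / 136 x 100 = 22.7941...% ≈ 22.79%

22.79%


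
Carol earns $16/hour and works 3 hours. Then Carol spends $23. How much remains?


Calculate earnings:
3 x $16 = $48
Subtract spending:
$48 - $23 = $25

$25


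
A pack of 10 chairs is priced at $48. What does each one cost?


Total cost: $48
Number of items: 10
Unit price: $48 / 10 = $4.80

$4.80


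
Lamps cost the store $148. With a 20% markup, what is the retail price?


Calculate the markup amount:
20% of $148 = $29.60
Add to cost:
$148 + $29.60 = $177.60

$177.60


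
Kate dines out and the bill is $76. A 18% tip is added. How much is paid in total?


Calculate the tip:
18% of $76 = $13.68
Add tip to meal cost:
$76 + $13.68 = $89.68

$89.68
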